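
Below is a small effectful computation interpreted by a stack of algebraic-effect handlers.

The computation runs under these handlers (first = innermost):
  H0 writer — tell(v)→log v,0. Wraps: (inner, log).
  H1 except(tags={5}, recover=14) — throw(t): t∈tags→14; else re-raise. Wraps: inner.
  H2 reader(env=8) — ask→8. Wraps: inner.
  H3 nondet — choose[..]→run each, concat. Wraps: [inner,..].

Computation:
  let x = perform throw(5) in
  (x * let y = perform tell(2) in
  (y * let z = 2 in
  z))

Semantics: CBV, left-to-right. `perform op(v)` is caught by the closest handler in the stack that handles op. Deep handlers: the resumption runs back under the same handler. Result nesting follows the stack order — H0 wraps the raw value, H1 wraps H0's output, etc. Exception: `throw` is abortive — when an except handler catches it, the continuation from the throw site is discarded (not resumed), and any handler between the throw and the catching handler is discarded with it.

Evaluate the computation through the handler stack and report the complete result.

Answer: [14]

Evaluation trace:
throw(5) @ H1 caught ⇒ 14
H2 returns 14
H3 returns [14]
= [14]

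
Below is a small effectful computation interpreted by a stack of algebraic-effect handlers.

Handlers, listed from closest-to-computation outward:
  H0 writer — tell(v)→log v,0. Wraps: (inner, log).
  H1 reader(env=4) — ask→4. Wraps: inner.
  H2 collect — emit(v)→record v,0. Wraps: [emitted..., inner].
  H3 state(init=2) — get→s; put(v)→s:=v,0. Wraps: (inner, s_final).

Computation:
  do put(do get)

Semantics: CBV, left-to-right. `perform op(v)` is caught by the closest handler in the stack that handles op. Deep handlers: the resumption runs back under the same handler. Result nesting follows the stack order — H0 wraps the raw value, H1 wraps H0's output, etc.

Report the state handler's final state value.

Answer: 2

Working:
get @ H3 ⇒ 2
put(2) @ H3 ⇒ s:=2
H0 returns (0, ())
H1 returns (0, ())
H2 returns [(0, ())]
H3 returns ([(0, ())], 2)
= ([(0, ())], 2)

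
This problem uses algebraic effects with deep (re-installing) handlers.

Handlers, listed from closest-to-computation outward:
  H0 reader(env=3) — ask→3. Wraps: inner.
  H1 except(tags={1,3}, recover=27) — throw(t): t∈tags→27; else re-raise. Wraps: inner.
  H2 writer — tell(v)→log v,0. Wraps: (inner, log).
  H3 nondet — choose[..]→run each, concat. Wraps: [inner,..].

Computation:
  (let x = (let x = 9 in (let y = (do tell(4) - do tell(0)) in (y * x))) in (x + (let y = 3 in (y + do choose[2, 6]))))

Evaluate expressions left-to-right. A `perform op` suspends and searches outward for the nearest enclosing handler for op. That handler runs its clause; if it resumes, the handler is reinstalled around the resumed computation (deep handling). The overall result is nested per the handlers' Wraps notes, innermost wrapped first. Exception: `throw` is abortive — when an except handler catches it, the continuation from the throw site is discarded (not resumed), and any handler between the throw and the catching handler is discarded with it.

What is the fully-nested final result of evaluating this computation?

Step-by-step:
tell(4) @ H2 ⇒ log+=4
tell(0) @ H2 ⇒ log+=0
choose[2, 6] @ H3
  branch[0] choose=2:
    H0 returns 5
    H1 returns 5
    H2 returns (5, (4, 0))
    H3 returns [(5, (4, 0))]
  branch[1] choose=6:
    H0 returns 9
    H1 returns 9
    H2 returns (9, (4, 0))
    H3 returns [(9, (4, 0))]
= [(5, (4, 0)), (9, (4, 0))]

Answer: [(5, (4, 0)), (9, (4, 0))]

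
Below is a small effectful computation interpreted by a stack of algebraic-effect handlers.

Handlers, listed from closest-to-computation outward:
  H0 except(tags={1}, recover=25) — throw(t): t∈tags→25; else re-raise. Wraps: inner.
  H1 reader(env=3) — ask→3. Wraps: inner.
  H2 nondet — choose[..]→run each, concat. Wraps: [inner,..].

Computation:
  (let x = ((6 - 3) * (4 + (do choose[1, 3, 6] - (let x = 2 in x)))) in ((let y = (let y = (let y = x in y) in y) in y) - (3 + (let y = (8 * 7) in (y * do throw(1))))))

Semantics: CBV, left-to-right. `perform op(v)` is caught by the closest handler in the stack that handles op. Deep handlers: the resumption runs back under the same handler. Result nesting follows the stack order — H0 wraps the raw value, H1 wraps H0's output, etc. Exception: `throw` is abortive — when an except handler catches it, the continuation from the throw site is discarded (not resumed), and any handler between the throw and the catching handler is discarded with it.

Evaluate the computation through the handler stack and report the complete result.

Evaluation trace:
choose[1, 3, 6] @ H2
  branch[0] choose=1:
    throw(1) @ H0 caught ⇒ 25
    H1 returns 25
    H2 returns [25]
  branch[1] choose=3:
    throw(1) @ H0 caught ⇒ 25
    H1 returns 25
    H2 returns [25]
  branch[2] choose=6:
    throw(1) @ H0 caught ⇒ 25
    H1 returns 25
    H2 returns [25]
= [25, 25, 25]

Answer: [25, 25, 25]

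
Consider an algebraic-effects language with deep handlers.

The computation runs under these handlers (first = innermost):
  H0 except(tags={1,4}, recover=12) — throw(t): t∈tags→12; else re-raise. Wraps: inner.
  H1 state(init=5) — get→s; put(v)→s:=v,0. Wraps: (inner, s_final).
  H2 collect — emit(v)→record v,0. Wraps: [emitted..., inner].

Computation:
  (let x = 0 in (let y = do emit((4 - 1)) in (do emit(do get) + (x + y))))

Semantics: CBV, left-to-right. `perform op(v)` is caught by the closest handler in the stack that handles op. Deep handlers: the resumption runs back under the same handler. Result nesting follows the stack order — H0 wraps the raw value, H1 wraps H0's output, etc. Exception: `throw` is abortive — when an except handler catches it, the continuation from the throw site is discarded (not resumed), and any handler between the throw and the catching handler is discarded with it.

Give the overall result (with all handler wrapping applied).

Working:
emit(3) @ H2 ⇒ out+=3
get @ H1 ⇒ 5
emit(5) @ H2 ⇒ out+=5
H0 returns 0
H1 returns (0, 5)
H2 returns [3, 5, (0, 5)]
= [3, 5, (0, 5)]

Answer: [3, 5, (0, 5)]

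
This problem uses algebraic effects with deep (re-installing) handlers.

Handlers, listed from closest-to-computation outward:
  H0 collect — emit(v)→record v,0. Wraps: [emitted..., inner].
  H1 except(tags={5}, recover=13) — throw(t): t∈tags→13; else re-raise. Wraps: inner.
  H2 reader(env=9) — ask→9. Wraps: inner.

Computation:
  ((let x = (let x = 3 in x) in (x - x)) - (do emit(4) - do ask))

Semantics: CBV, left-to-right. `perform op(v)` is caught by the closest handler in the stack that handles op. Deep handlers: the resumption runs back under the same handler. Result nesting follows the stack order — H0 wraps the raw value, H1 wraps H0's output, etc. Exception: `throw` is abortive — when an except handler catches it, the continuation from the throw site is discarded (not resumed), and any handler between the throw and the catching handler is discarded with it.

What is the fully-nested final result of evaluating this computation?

Step-by-step:
emit(4) @ H0 ⇒ out+=4
ask @ H2 ⇒ 9
H0 returns [4, 9]
H1 returns [4, 9]
H2 returns [4, 9]
= [4, 9]

Answer: [4, 9]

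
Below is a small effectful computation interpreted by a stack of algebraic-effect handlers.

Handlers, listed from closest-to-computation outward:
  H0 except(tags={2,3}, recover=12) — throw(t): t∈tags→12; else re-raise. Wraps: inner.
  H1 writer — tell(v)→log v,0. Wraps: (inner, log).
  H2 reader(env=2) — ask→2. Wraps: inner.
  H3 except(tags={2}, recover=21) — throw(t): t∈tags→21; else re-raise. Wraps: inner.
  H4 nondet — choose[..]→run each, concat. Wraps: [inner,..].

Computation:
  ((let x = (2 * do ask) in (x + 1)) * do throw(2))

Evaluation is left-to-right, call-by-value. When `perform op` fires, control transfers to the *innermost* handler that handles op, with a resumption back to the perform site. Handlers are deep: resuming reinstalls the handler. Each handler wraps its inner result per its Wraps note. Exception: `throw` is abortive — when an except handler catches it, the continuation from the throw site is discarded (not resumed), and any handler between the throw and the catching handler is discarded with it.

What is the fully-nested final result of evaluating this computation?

Working:
ask @ H2 ⇒ 2
throw(2) @ H0 caught ⇒ 12
H1 returns (12, ())
H2 returns (12, ())
H3 returns (12, ())
H4 returns [(12, ())]
= [(12, ())]

Answer: [(12, ())]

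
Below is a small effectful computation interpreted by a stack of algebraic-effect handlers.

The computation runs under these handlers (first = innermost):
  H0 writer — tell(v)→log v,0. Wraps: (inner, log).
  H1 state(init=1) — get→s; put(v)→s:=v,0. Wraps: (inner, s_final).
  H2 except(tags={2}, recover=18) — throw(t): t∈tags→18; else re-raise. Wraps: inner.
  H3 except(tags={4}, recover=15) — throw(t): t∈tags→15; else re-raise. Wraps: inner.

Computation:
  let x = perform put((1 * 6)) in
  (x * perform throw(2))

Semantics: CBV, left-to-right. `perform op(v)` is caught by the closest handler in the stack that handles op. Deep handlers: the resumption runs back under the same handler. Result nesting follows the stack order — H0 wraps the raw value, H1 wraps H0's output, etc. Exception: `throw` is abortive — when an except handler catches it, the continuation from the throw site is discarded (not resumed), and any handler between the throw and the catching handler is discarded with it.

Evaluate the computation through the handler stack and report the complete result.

Step-by-step:
put(6) @ H1 ⇒ s:=6
throw(2) @ H2 caught ⇒ 18
H3 returns 18
= 18

Answer: 18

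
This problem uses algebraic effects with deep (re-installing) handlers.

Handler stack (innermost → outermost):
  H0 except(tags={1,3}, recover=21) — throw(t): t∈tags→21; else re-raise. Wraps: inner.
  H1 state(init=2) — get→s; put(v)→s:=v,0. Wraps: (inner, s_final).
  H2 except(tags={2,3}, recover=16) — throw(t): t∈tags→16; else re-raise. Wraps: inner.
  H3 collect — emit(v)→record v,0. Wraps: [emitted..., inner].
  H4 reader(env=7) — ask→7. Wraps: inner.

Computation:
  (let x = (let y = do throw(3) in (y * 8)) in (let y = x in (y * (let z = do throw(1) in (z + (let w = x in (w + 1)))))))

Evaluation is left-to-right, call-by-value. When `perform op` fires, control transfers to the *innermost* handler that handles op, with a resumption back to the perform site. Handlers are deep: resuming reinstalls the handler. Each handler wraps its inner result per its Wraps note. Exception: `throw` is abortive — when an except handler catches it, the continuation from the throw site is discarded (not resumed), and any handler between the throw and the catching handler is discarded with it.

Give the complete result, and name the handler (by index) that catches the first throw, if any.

Answer: [(21, 2)] ; first throw caught by: H0

Step-by-step:
throw(3) @ H0 caught ⇒ 21
H1 returns (21, 2)
H2 returns (21, 2)
H3 returns [(21, 2)]
H4 returns [(21, 2)]
= [(21, 2)]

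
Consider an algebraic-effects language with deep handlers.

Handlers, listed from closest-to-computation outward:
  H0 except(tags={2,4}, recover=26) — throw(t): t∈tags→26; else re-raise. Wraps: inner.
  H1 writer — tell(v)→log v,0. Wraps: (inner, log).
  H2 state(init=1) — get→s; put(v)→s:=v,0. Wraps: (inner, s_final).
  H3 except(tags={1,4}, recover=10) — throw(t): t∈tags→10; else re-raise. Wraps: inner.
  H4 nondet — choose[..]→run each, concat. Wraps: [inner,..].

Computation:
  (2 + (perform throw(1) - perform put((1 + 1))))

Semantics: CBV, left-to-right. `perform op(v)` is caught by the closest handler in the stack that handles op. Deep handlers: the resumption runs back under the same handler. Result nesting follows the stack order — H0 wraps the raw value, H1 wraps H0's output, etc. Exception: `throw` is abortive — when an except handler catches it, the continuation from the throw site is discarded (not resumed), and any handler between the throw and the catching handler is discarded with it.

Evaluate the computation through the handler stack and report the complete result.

Answer: [10]

Step-by-step:
throw(1) @ H0 re-raised
throw(1) @ H3 caught ⇒ 10
H4 returns [10]
= [10]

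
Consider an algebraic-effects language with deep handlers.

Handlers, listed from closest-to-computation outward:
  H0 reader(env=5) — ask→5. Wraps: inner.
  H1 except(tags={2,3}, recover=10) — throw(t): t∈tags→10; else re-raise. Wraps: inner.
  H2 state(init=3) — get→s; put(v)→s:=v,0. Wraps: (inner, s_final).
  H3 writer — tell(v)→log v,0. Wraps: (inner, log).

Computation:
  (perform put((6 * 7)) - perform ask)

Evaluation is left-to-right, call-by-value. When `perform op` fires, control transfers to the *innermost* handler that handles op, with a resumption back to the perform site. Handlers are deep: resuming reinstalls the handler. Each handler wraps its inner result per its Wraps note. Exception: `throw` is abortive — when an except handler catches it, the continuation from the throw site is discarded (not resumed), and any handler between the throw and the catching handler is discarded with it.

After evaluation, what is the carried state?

Answer: 42

Step-by-step:
put(42) @ H2 ⇒ s:=42
ask @ H0 ⇒ 5
H0 returns -5
H1 returns -5
H2 returns (-5, 42)
H3 returns ((-5, 42), ())
= ((-5, 42), ())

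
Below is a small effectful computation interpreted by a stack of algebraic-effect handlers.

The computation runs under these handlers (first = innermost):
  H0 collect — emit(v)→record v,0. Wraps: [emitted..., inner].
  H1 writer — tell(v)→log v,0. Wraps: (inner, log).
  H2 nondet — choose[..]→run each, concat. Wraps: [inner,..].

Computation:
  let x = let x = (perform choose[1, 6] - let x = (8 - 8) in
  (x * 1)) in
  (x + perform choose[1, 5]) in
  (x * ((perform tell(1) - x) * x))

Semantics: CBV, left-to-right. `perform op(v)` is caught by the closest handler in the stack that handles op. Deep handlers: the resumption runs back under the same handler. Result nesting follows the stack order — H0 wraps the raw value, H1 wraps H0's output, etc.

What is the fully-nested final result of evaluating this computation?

Answer: [([-8], (1)), ([-216], (1)), ([-343], (1)), ([-1331], (1))]

Step-by-step:
choose[1, 6] @ H2
  branch[0] choose=1:
    choose[1, 5] @ H2
      branch[0] choose=1:
        tell(1) @ H1 ⇒ log+=1
        H0 returns [-8]
        H1 returns ([-8], (1))
        H2 returns [([-8], (1))]
      branch[1] choose=5:
        tell(1) @ H1 ⇒ log+=1
        H0 returns [-216]
        H1 returns ([-216], (1))
        H2 returns [([-216], (1))]
  branch[1] choose=6:
    choose[1, 5] @ H2
      branch[0] choose=1:
        tell(1) @ H1 ⇒ log+=1
        H0 returns [-343]
        H1 returns ([-343], (1))
        H2 returns [([-343], (1))]
      branch[1] choose=5:
        tell(1) @ H1 ⇒ log+=1
        H0 returns [-1331]
        H1 returns ([-1331], (1))
        H2 returns [([-1331], (1))]
= [([-8], (1)), ([-216], (1)), ([-343], (1)), ([-1331], (1))]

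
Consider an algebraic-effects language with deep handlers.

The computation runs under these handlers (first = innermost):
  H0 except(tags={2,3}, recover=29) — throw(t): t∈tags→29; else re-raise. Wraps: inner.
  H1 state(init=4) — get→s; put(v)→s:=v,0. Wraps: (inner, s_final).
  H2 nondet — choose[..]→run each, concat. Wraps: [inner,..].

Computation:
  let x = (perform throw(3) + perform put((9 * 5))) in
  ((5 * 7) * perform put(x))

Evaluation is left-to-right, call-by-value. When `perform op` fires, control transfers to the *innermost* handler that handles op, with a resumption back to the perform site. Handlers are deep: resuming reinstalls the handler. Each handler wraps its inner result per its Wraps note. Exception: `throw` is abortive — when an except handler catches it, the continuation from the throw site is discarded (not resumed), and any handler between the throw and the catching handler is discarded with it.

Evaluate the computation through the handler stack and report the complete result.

Answer: [(29, 4)]

Evaluation trace:
throw(3) @ H0 caught ⇒ 29
H1 returns (29, 4)
H2 returns [(29, 4)]
= [(29, 4)]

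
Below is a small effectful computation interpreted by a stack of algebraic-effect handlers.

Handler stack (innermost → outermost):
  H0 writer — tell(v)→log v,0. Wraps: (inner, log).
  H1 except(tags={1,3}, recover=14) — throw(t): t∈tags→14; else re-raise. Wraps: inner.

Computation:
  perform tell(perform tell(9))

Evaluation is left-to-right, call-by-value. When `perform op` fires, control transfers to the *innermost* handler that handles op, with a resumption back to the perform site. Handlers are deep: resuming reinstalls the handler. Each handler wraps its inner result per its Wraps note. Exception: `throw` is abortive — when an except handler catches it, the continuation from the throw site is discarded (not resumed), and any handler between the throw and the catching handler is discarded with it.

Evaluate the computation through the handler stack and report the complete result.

Answer: (0, (9, 0))

Evaluation trace:
tell(9) @ H0 ⇒ log+=9
tell(0) @ H0 ⇒ log+=0
H0 returns (0, (9, 0))
H1 returns (0, (9, 0))
= (0, (9, 0))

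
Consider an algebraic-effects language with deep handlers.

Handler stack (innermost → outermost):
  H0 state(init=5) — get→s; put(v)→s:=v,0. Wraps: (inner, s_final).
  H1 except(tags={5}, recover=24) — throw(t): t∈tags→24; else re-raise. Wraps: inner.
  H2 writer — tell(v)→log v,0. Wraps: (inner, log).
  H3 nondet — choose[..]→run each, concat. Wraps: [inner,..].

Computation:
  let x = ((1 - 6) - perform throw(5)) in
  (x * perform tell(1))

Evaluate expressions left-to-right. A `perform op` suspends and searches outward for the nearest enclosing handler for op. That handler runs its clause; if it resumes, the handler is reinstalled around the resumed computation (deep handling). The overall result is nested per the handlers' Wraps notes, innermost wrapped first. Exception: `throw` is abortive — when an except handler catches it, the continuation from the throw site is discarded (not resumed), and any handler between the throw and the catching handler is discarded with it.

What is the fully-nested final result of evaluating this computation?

Step-by-step:
throw(5) @ H1 caught ⇒ 24
H2 returns (24, ())
H3 returns [(24, ())]
= [(24, ())]

Answer: [(24, ())]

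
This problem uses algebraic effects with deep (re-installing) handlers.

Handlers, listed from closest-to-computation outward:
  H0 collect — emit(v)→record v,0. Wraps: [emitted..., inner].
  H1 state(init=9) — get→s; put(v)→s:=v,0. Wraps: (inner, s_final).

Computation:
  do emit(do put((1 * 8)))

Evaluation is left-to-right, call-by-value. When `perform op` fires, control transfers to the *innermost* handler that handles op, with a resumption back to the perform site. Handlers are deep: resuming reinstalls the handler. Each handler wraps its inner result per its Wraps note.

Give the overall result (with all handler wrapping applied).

Step-by-step:
put(8) @ H1 ⇒ s:=8
emit(0) @ H0 ⇒ out+=0
H0 returns [0, 0]
H1 returns ([0, 0], 8)
= ([0, 0], 8)

Answer: ([0, 0], 8)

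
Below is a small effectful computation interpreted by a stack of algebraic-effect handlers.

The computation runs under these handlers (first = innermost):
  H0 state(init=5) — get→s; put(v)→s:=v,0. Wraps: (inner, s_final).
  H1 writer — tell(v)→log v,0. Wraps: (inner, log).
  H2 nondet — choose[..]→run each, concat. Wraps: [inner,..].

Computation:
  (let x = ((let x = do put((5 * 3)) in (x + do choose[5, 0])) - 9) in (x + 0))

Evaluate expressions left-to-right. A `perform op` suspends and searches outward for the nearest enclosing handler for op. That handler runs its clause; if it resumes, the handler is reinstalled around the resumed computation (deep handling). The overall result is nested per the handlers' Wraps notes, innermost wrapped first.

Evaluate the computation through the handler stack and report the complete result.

Answer: [((-4, 15), ()), ((-9, 15), ())]

Step-by-step:
put(15) @ H0 ⇒ s:=15
choose[5, 0] @ H2
  branch[0] choose=5:
    H0 returns (-4, 15)
    H1 returns ((-4, 15), ())
    H2 returns [((-4, 15), ())]
  branch[1] choose=0:
    H0 returns (-9, 15)
    H1 returns ((-9, 15), ())
    H2 returns [((-9, 15), ())]
= [((-4, 15), ()), ((-9, 15), ())]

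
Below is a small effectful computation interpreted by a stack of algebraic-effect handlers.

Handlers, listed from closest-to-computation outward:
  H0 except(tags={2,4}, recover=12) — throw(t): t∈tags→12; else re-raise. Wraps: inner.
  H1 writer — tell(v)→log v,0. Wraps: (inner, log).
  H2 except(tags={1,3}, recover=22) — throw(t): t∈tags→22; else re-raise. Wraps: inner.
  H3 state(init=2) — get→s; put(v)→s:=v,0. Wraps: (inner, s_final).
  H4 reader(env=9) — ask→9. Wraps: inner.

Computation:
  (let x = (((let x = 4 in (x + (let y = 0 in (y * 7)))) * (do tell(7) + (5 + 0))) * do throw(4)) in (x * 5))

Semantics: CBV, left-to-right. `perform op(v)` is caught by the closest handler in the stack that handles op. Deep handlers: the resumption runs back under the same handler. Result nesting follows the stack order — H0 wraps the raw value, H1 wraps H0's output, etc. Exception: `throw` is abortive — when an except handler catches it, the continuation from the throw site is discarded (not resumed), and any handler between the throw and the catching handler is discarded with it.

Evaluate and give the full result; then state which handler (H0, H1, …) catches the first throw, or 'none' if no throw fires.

Working:
tell(7) @ H1 ⇒ log+=7
throw(4) @ H0 caught ⇒ 12
H1 returns (12, (7))
H2 returns (12, (7))
H3 returns ((12, (7)), 2)
H4 returns ((12, (7)), 2)
= ((12, (7)), 2)

Answer: ((12, (7)), 2) ; first throw caught by: H0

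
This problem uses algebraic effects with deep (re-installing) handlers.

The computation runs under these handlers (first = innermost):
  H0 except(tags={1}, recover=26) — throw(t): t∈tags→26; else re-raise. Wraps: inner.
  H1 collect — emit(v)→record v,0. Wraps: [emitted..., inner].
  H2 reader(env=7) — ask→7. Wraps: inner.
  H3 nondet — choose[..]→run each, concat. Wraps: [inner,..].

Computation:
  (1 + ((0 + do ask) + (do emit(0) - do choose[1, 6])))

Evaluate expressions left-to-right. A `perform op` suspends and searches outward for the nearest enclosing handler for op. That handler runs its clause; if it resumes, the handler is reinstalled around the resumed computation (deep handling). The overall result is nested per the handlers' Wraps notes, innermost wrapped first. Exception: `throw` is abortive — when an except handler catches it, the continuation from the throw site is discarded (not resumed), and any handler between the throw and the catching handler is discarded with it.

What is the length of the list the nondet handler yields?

Evaluation trace:
ask @ H2 ⇒ 7
emit(0) @ H1 ⇒ out+=0
choose[1, 6] @ H3
  branch[0] choose=1:
    H0 returns 7
    H1 returns [0, 7]
    H2 returns [0, 7]
    H3 returns [[0, 7]]
  branch[1] choose=6:
    H0 returns 2
    H1 returns [0, 2]
    H2 returns [0, 2]
    H3 returns [[0, 2]]
= [[0, 7], [0, 2]]

Answer: 2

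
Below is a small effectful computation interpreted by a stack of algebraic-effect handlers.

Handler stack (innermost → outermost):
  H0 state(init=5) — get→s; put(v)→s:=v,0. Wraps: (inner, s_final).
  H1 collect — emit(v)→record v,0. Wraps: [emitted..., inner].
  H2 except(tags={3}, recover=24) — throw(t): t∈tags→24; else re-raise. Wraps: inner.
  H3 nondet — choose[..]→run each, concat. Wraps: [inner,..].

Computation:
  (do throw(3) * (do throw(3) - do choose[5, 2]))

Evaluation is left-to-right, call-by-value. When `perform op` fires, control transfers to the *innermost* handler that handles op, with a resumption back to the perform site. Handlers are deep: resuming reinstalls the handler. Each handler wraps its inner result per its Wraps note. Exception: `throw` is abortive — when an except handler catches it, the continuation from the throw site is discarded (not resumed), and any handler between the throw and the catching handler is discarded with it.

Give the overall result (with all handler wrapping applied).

Step-by-step:
throw(3) @ H2 caught ⇒ 24
H3 returns [24]
= [24]

Answer: [24]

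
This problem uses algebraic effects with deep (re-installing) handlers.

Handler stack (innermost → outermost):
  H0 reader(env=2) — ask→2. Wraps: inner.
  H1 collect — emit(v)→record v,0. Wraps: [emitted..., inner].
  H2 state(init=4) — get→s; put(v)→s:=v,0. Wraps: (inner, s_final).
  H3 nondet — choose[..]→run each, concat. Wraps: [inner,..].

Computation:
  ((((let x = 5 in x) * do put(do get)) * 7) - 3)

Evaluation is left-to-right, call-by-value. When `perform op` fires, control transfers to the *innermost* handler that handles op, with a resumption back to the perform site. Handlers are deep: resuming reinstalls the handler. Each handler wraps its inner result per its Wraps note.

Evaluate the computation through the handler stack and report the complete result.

Working:
get @ H2 ⇒ 4
put(4) @ H2 ⇒ s:=4
H0 returns -3
H1 returns [-3]
H2 returns ([-3], 4)
H3 returns [([-3], 4)]
= [([-3], 4)]

Answer: [([-3], 4)]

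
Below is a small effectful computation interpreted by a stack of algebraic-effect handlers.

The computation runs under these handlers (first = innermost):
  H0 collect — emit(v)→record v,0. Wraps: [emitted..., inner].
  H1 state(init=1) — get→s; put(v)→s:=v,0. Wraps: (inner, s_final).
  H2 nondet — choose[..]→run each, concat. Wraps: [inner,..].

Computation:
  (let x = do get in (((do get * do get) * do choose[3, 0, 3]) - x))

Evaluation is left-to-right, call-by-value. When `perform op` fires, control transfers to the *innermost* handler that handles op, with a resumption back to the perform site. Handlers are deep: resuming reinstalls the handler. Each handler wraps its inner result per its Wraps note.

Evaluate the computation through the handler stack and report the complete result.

Working:
get @ H1 ⇒ 1
get @ H1 ⇒ 1
get @ H1 ⇒ 1
choose[3, 0, 3] @ H2
  branch[0] choose=3:
    H0 returns [2]
    H1 returns ([2], 1)
    H2 returns [([2], 1)]
  branch[1] choose=0:
    H0 returns [-1]
    H1 returns ([-1], 1)
    H2 returns [([-1], 1)]
  branch[2] choose=3:
    H0 returns [2]
    H1 returns ([2], 1)
    H2 returns [([2], 1)]
= [([2], 1), ([-1], 1), ([2], 1)]

Answer: [([2], 1), ([-1], 1), ([2], 1)]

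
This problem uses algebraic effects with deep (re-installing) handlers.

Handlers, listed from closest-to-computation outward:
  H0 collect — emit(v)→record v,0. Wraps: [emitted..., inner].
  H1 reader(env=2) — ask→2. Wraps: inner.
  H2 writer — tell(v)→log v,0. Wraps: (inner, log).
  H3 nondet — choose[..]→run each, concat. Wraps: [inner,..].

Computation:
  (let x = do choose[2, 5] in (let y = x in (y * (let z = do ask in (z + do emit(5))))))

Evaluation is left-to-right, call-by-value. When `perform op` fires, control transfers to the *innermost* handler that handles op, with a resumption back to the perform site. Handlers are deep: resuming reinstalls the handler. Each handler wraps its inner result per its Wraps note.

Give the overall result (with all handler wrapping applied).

Answer: [([5, 4], ()), ([5, 10], ())]

Evaluation trace:
choose[2, 5] @ H3
  branch[0] choose=2:
    ask @ H1 ⇒ 2
    emit(5) @ H0 ⇒ out+=5
    H0 returns [5, 4]
    H1 returns [5, 4]
    H2 returns ([5, 4], ())
    H3 returns [([5, 4], ())]
  branch[1] choose=5:
    ask @ H1 ⇒ 2
    emit(5) @ H0 ⇒ out+=5
    H0 returns [5, 10]
    H1 returns [5, 10]
    H2 returns ([5, 10], ())
    H3 returns [([5, 10], ())]
= [([5, 4], ()), ([5, 10], ())]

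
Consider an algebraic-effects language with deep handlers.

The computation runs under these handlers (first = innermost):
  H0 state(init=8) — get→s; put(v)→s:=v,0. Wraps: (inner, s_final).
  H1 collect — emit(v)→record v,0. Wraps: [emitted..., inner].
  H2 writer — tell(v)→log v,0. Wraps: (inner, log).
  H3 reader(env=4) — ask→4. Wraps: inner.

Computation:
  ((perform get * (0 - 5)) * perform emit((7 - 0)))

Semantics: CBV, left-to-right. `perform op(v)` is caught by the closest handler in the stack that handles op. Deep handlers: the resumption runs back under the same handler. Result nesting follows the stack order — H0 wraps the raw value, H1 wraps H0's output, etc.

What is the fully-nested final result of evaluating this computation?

Answer: ([7, (0, 8)], ())

Working:
get @ H0 ⇒ 8
emit(7) @ H1 ⇒ out+=7
H0 returns (0, 8)
H1 returns [7, (0, 8)]
H2 returns ([7, (0, 8)], ())
H3 returns ([7, (0, 8)], ())
= ([7, (0, 8)], ())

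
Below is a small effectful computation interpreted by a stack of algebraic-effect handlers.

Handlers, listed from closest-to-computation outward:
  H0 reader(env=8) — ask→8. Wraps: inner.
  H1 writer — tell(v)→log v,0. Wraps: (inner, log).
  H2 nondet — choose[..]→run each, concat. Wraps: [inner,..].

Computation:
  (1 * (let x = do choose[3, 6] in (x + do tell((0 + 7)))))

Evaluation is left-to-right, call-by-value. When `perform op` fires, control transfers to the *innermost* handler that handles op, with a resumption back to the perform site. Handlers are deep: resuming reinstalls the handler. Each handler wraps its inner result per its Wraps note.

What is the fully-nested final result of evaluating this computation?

Answer: [(3, (7)), (6, (7))]

Working:
choose[3, 6] @ H2
  branch[0] choose=3:
    tell(7) @ H1 ⇒ log+=7
    H0 returns 3
    H1 returns (3, (7))
    H2 returns [(3, (7))]
  branch[1] choose=6:
    tell(7) @ H1 ⇒ log+=7
    H0 returns 6
    H1 returns (6, (7))
    H2 returns [(6, (7))]
= [(3, (7)), (6, (7))]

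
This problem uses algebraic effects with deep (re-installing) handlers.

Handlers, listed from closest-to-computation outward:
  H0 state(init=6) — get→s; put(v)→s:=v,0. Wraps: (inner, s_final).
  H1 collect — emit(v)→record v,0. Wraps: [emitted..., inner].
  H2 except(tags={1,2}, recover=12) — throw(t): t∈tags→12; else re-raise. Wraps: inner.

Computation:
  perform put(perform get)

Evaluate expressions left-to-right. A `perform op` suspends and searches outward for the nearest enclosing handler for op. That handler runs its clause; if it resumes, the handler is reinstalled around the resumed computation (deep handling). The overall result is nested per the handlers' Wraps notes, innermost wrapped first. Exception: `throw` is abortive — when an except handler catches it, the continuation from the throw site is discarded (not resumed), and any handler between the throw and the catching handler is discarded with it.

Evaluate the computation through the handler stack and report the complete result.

Answer: [(0, 6)]

Step-by-step:
get @ H0 ⇒ 6
put(6) @ H0 ⇒ s:=6
H0 returns (0, 6)
H1 returns [(0, 6)]
H2 returns [(0, 6)]
= [(0, 6)]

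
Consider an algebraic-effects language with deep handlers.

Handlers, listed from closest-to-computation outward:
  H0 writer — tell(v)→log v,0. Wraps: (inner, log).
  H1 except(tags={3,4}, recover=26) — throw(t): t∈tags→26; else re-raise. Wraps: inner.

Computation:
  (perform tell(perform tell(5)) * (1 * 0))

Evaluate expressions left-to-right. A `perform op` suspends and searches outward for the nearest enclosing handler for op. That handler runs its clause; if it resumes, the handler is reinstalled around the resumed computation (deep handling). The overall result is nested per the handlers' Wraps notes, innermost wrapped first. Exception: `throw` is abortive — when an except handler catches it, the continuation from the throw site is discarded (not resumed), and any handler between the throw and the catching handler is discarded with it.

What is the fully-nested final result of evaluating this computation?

Evaluation trace:
tell(5) @ H0 ⇒ log+=5
tell(0) @ H0 ⇒ log+=0
H0 returns (0, (5, 0))
H1 returns (0, (5, 0))
= (0, (5, 0))

Answer: (0, (5, 0))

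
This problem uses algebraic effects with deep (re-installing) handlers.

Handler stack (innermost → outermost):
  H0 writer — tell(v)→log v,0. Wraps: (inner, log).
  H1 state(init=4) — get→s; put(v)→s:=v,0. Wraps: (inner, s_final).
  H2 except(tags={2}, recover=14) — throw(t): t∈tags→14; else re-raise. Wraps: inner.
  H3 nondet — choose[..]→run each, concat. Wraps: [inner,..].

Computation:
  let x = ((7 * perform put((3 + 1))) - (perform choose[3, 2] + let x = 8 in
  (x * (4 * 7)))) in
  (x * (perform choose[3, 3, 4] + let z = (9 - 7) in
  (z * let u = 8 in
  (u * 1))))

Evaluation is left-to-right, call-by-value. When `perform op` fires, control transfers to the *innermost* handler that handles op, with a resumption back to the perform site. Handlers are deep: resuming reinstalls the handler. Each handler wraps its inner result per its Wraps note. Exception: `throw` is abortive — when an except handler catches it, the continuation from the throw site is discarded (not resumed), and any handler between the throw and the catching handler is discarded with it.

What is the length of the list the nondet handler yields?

Answer: 6

Evaluation trace:
put(4) @ H1 ⇒ s:=4
choose[3, 2] @ H3
  branch[0] choose=3:
    choose[3, 3, 4] @ H3
      branch[0] choose=3:
        H0 returns (-4313, ())
        H1 returns ((-4313, ()), 4)
        H2 returns ((-4313, ()), 4)
        H3 returns [((-4313, ()), 4)]
      branch[1] choose=3:
        H0 returns (-4313, ())
        H1 returns ((-4313, ()), 4)
        H2 returns ((-4313, ()), 4)
        H3 returns [((-4313, ()), 4)]
      branch[2] choose=4:
        H0 returns (-4540, ())
        H1 returns ((-4540, ()), 4)
        H2 returns ((-4540, ()), 4)
        H3 returns [((-4540, ()), 4)]
  branch[1] choose=2:
    choose[3, 3, 4] @ H3
      branch[0] choose=3:
        H0 returns (-4294, ())
        H1 returns ((-4294, ()), 4)
        H2 returns ((-4294, ()), 4)
        H3 returns [((-4294, ()), 4)]
      branch[1] choose=3:
        H0 returns (-4294, ())
        H1 returns ((-4294, ()), 4)
        H2 returns ((-4294, ()), 4)
        H3 returns [((-4294, ()), 4)]
      branch[2] choose=4:
        H0 returns (-4520, ())
        H1 returns ((-4520, ()), 4)
        H2 returns ((-4520, ()), 4)
        H3 returns [((-4520, ()), 4)]
= [((-4313, ()), 4), ((-4313, ()), 4), ((-4540, ()), 4), ((-4294, ()), 4), ((-4294, ()), 4), ((-4520, ()), 4)]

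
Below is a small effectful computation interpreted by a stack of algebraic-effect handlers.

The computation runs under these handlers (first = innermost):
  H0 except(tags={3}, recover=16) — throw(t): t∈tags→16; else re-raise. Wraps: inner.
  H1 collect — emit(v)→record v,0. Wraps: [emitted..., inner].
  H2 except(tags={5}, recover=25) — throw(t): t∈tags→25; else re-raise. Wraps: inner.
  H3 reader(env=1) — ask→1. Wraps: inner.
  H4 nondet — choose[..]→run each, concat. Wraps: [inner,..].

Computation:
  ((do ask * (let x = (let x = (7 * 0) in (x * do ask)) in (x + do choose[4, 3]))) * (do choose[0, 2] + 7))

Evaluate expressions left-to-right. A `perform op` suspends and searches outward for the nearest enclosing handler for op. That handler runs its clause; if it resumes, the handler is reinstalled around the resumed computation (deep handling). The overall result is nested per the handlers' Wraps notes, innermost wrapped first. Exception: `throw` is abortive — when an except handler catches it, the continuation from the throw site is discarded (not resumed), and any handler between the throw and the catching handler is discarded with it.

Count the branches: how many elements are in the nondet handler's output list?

Answer: 4

Step-by-step:
ask @ H3 ⇒ 1
ask @ H3 ⇒ 1
choose[4, 3] @ H4
  branch[0] choose=4:
    choose[0, 2] @ H4
      branch[0] choose=0:
        H0 returns 28
        H1 returns [28]
        H2 returns [28]
        H3 returns [28]
        H4 returns [[28]]
      branch[1] choose=2:
        H0 returns 36
        H1 returns [36]
        H2 returns [36]
        H3 returns [36]
        H4 returns [[36]]
  branch[1] choose=3:
    choose[0, 2] @ H4
      branch[0] choose=0:
        H0 returns 21
        H1 returns [21]
        H2 returns [21]
        H3 returns [21]
        H4 returns [[21]]
      branch[1] choose=2:
        H0 returns 27
        H1 returns [27]
        H2 returns [27]
        H3 returns [27]
        H4 returns [[27]]
= [[28], [36], [21], [27]]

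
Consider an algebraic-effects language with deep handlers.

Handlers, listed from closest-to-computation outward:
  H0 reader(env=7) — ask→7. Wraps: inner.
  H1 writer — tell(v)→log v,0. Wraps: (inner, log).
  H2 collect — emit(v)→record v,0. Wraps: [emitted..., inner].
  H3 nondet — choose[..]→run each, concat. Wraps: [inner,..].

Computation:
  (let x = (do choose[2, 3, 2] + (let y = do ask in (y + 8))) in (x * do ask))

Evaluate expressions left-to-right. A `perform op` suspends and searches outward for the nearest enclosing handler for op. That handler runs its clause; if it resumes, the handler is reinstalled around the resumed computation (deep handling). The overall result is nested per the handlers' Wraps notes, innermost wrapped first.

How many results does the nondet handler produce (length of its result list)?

Working:
choose[2, 3, 2] @ H3
  branch[0] choose=2:
    ask @ H0 ⇒ 7
    ask @ H0 ⇒ 7
    H0 returns 119
    H1 returns (119, ())
    H2 returns [(119, ())]
    H3 returns [[(119, ())]]
  branch[1] choose=3:
    ask @ H0 ⇒ 7
    ask @ H0 ⇒ 7
    H0 returns 126
    H1 returns (126, ())
    H2 returns [(126, ())]
    H3 returns [[(126, ())]]
  branch[2] choose=2:
    ask @ H0 ⇒ 7
    ask @ H0 ⇒ 7
    H0 returns 119
    H1 returns (119, ())
    H2 returns [(119, ())]
    H3 returns [[(119, ())]]
= [[(119, ())], [(126, ())], [(119, ())]]

Answer: 3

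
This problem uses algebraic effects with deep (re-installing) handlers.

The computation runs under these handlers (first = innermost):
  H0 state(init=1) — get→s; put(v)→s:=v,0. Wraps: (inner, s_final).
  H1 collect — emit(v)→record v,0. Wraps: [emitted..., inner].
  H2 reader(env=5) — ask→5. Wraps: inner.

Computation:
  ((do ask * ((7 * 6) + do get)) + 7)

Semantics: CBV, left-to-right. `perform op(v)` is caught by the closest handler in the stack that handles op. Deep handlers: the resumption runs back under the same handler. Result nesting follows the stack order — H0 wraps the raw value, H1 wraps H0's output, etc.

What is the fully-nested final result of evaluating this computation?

Answer: [(222, 1)]

Step-by-step:
ask @ H2 ⇒ 5
get @ H0 ⇒ 1
H0 returns (222, 1)
H1 returns [(222, 1)]
H2 returns [(222, 1)]
= [(222, 1)]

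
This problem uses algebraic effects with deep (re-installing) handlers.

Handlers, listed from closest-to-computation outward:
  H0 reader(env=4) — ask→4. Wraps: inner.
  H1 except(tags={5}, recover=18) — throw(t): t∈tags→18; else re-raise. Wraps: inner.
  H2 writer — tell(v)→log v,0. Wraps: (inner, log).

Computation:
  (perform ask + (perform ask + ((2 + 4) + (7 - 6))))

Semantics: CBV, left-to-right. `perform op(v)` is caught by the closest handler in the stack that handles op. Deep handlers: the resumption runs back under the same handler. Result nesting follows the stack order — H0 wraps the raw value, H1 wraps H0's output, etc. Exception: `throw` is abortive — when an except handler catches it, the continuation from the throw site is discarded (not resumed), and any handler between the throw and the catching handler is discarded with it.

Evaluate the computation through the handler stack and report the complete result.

Answer: (15, ())

Evaluation trace:
ask @ H0 ⇒ 4
ask @ H0 ⇒ 4
H0 returns 15
H1 returns 15
H2 returns (15, ())
= (15, ())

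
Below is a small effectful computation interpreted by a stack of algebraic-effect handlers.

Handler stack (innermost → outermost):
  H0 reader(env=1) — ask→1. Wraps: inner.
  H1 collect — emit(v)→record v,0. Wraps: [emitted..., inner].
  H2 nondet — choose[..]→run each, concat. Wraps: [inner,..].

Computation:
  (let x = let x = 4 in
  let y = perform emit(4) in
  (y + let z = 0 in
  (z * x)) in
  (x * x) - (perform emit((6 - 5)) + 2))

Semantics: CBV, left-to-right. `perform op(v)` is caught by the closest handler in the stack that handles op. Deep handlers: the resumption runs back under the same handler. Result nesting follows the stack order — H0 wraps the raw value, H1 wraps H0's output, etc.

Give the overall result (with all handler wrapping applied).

Answer: [[4, 1, -2]]

Evaluation trace:
emit(4) @ H1 ⇒ out+=4
emit(1) @ H1 ⇒ out+=1
H0 returns -2
H1 returns [4, 1, -2]
H2 returns [[4, 1, -2]]
= [[4, 1, -2]]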